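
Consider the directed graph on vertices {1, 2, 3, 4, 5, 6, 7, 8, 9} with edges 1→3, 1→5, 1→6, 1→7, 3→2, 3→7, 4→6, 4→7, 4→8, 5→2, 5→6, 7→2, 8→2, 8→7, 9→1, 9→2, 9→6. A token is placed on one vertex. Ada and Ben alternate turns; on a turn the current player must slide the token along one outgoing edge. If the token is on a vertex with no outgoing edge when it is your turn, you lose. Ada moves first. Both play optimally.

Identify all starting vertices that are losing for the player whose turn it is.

Compute win/loss labels from the base case upward. A position with no move is L. Any other position is W if it can reach an L in one move, else L.
Every edge goes from a vertex to one that appears earlier in the order 6, 2, 5, 7, 3, 8, 1, 9, 4, so processing vertices in that order labels each vertex after all of its successors.
6: no outgoing edge → L
2: no outgoing edge → L
5: reaches L-position 2 → W
7: reaches L-position 2 → W
3: reaches L-position 2 → W
8: reaches L-position 2 → W
1: reaches L-position 6 → W
9: reaches L-position 2 → W
4: reaches L-position 6 → W
The losing starting vertices are exactly the entries labelled L in this table (2 of them).

2, 6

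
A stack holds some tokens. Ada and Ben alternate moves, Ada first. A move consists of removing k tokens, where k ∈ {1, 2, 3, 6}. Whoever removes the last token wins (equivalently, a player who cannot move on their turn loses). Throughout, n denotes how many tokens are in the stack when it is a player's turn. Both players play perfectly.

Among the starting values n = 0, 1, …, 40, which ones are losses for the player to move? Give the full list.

Classify positions by backward induction: terminal positions (no move available) are L. From any other position, the mover wins iff some move reaches an L.
n=0: no move → L
n=1: →0(L), so W
n=2: →0(L), so W
n=3: →0(L), so W
n=4: →3(W), 2(W), 1(W) — all W, so L
n=5: →4(L), so W
n=6: →4(L), so W
n=7: →4(L), so W
n=8: →7(W), 6(W), 5(W), 2(W) — all W, so L
n=9: →8(L), so W
n=10: →8(L), so W
n=11: →8(L), so W
n=12: →11(W), 10(W), 9(W), 6(W) — all W, so L
n=13: →12(L), so W
n=14: →12(L), so W
n=15: →12(L), so W
n=16: →15(W), 14(W), 13(W), 10(W) — all W, so L
n=17: →16(L), so W
n=18: →16(L), so W
n=19: →16(L), so W
n=20: →19(W), 18(W), 17(W), 14(W) — all W, so L
n=21: →20(L), so W
n=22: →20(L), so W
n=23: →20(L), so W
n=24: →23(W), 22(W), 21(W), 18(W) — all W, so L
n=25: →24(L), so W
n=26: →24(L), so W
n=27: →24(L), so W
n=28: →27(W), 26(W), 25(W), 22(W) — all W, so L
n=29: →28(L), so W
n=30: →28(L), so W
n=31: →28(L), so W
n=32: →31(W), 30(W), 29(W), 26(W) — all W, so L
n=33: →32(L), so W
n=34: →32(L), so W
n=35: →32(L), so W
n=36: →35(W), 34(W), 33(W), 30(W) — all W, so L
n=37: →36(L), so W
n=38: →36(L), so W
n=39: →36(L), so W
n=40: →39(W), 38(W), 37(W), 34(W) — all W, so L
The losing starting values of n are exactly the entries labelled L in this table (11 of them).

0, 4, 8, 12, 16, 20, 24, 28, 32, 36, 40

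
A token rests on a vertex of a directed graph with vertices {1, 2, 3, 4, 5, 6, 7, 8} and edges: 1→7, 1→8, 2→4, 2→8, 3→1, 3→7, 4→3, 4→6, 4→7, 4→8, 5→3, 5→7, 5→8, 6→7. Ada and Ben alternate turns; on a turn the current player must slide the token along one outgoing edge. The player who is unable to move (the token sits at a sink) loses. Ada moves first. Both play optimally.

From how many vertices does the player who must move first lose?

2

Positions with no move are L. A position that does have a move is losing for the player to move precisely when every available move leads to a winning position for the opponent. Fill in the labels:
Every edge goes from a vertex to one that appears earlier in the order 8, 7, 6, 1, 3, 4, 5, 2, so processing vertices in that order labels each vertex after all of its successors.
8: no outgoing edge → L
7: no outgoing edge → L
6: →7(L), so W
1: →7(L), so W
3: →7(L), so W
4: →7(L), so W
5: →7(L), so W
2: →8(L), so W
The L vertices are 7, 8; that is 2 in all.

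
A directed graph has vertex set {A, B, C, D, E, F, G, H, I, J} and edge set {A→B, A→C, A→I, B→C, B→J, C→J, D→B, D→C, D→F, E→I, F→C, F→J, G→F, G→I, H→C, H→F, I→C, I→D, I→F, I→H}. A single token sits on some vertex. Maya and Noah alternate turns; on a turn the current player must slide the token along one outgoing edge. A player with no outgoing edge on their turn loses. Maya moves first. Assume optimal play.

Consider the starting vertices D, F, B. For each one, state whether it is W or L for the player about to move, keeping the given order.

D: L, F: W, B: W

Compute win/loss labels from the base case upward. A position with no move is L. Any other position is W if it can reach an L in one move, else L.
Every edge goes from a vertex to one that appears earlier in the order J, C, B, F, H, D, I, A, G, E, so processing vertices in that order labels each vertex after all of its successors.
J: no outgoing edge → L
C: reaches L-position J → W
B: reaches L-position J → W
F: reaches L-position J → W
H: only reaches F(W), C(W), all W → L
D: only reaches F(W), B(W), C(W), all W → L
I: reaches L-position D → W
A: only reaches I(W), B(W), C(W), all W → L
G: only reaches I(W), F(W), all W → L
E: only reaches I(W), which is W → L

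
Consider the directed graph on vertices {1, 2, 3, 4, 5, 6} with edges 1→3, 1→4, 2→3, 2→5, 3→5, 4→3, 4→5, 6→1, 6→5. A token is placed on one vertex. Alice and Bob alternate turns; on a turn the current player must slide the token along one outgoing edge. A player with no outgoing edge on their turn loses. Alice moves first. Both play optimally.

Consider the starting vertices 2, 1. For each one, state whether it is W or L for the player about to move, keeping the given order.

Positions with no move are L. A position that does have a move is losing for the player to move precisely when every available move leads to a winning position for the opponent. Fill in the labels:
Every edge goes from a vertex to one that appears earlier in the order 5, 3, 4, 1, 6, 2, so processing vertices in that order labels each vertex after all of its successors.
5: no outgoing edge → L
3: W (go to 5, an L position)
4: W (go to 5, an L position)
1: L (options 4(W), 3(W) are all W)
6: W (go to 1, an L position)
2: W (go to 5, an L position)

2: W, 1: L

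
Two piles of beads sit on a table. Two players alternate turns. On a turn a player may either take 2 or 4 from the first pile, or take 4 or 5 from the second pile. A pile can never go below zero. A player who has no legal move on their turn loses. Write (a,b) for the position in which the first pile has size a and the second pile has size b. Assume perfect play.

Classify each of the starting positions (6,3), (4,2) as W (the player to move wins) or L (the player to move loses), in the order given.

(6,3): L, (4,2): W

Positions with no move are L. A position that does have a move is losing for the player to move precisely when every available move leads to a winning position for the opponent. Fill in the labels:
No move ever increases a pile, so every position that can arise here has a ≤ 6 and b ≤ 3; it is enough to label the cells with 0 ≤ a ≤ 6 and 0 ≤ b ≤ 3.
Every move lowers a or b (never raises either), so fill the grid row by row in increasing a, and left to right within a row: each cell's successors are then already labelled.
      b=0  b=1  b=2  b=3
a=0:    L    L    L    L
a=1:    L    L    L    L
a=2:    W    W    W    W
a=3:    W    W    W    W
a=4:    W    W    W    W
a=5:    W    W    W    W
a=6:    L    L    L    L
Cells with no legal move (terminal, hence L): (0,0), (0,1), (0,2), (0,3), (1,0), (1,1), (1,2), (1,3).
The remaining L cells, each justified by listing all of its moves:
(6,0): →(4,0)(W), (2,0)(W) — all W, so L
(6,1): →(4,1)(W), (2,1)(W) — all W, so L
(6,2): →(4,2)(W), (2,2)(W) — all W, so L
(6,3): →(4,3)(W), (2,3)(W) — all W, so L
Every other cell has at least one move into one of the L cells above, so it is W.
(6,3): one of the L cells justified above, so L
(4,2): the move to (0,2) reaches an L cell, so W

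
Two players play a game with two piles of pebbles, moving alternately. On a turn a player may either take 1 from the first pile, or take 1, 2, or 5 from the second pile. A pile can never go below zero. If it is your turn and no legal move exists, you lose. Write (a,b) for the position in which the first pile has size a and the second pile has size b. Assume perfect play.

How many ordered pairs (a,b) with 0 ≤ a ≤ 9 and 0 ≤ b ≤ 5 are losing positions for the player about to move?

20

Classify positions by backward induction: terminal positions (no move available) are L. From any other position, the mover wins iff some move reaches an L.
Every move lowers a or b (never raises either), so fill the grid row by row in increasing a, and left to right within a row: each cell's successors are then already labelled.
      b=0  b=1  b=2  b=3  b=4  b=5
a=0:    L    W    W    L    W    W
a=1:    W    L    W    W    L    W
a=2:    L    W    W    L    W    W
a=3:    W    L    W    W    L    W
a=4:    L    W    W    L    W    W
a=5:    W    L    W    W    L    W
a=6:    L    W    W    L    W    W
a=7:    W    L    W    W    L    W
a=8:    L    W    W    L    W    W
a=9:    W    L    W    W    L    W
Cells with no legal move (terminal, hence L): (0,0).
The remaining L cells, each justified by listing all of its moves:
(0,3): moves to (0,2)(W), (0,1)(W); every one is W ⇒ L
(1,1): moves to (0,1)(W), (1,0)(W); every one is W ⇒ L
(1,4): moves to (0,4)(W), (1,3)(W), (1,2)(W); every one is W ⇒ L
(2,0): the only move is to (1,0)(W), a W ⇒ L
(2,3): moves to (1,3)(W), (2,2)(W), (2,1)(W); every one is W ⇒ L
(3,1): moves to (2,1)(W), (3,0)(W); every one is W ⇒ L
(3,4): moves to (2,4)(W), (3,3)(W), (3,2)(W); every one is W ⇒ L
(4,0): the only move is to (3,0)(W), a W ⇒ L
(4,3): moves to (3,3)(W), (4,2)(W), (4,1)(W); every one is W ⇒ L
(5,1): moves to (4,1)(W), (5,0)(W); every one is W ⇒ L
(5,4): moves to (4,4)(W), (5,3)(W), (5,2)(W); every one is W ⇒ L
(6,0): the only move is to (5,0)(W), a W ⇒ L
(6,3): moves to (5,3)(W), (6,2)(W), (6,1)(W); every one is W ⇒ L
(7,1): moves to (6,1)(W), (7,0)(W); every one is W ⇒ L
(7,4): moves to (6,4)(W), (7,3)(W), (7,2)(W); every one is W ⇒ L
(8,0): the only move is to (7,0)(W), a W ⇒ L
(8,3): moves to (7,3)(W), (8,2)(W), (8,1)(W); every one is W ⇒ L
(9,1): moves to (8,1)(W), (9,0)(W); every one is W ⇒ L
(9,4): moves to (8,4)(W), (9,3)(W), (9,2)(W); every one is W ⇒ L
Every other cell has at least one move into one of the L cells above, so it is W.
L cells per row: a=0: 2, a=1: 2, a=2: 2, a=3: 2, a=4: 2, a=5: 2, a=6: 2, a=7: 2, a=8: 2, a=9: 2; total 20.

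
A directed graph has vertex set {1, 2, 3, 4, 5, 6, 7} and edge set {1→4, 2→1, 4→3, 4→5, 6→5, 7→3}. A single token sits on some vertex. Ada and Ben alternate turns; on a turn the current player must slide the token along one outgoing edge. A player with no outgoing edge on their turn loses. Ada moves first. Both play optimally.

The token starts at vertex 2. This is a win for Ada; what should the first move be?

Move to 1.

Compute win/loss labels from the base case upward. A position with no move is L. Any other position is W if it can reach an L in one move, else L.
Every edge goes from a vertex to one that appears earlier in the order 5, 3, 4, 7, 1, 2, 6, so processing vertices in that order labels each vertex after all of its successors.
5: no outgoing edge → L
3: no outgoing edge → L
4: W (go to 3, an L position)
7: W (go to 3, an L position)
1: L (sole option 4(W) is W)
2: W (go to 1, an L position)
6: W (go to 5, an L position)
From 2, the L positions reachable in one move are: 1.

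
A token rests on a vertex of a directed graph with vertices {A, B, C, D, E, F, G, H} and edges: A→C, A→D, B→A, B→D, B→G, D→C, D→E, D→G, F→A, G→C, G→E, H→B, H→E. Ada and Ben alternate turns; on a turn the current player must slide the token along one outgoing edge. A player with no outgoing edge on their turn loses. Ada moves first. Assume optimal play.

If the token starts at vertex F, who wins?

Use the standard recursion: the mover loses at a terminal position; elsewhere, the mover wins exactly when some move hands the opponent an L position.
Every edge goes from a vertex to one that appears earlier in the order E, C, G, D, A, B, H, F, so processing vertices in that order labels each vertex after all of its successors.
E: no outgoing edge → L
C: no outgoing edge → L
G: reaches L-position C → W
D: reaches L-position C → W
A: reaches L-position C → W
B: only reaches A(W), D(W), G(W), all W → L
H: reaches L-position B → W
F: only reaches A(W), which is W → L
The starting position F is L: whatever Ada does, the opponent receives a W position.

Ben wins.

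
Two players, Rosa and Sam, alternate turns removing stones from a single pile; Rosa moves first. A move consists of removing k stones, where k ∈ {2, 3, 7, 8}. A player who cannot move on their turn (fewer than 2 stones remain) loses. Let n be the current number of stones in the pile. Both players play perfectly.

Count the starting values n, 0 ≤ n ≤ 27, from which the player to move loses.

Use the standard recursion: the mover loses at a terminal position; elsewhere, the mover wins exactly when some move hands the opponent an L position.
n=0: no move → L
n=1: no move → L
n=2: can move to 0, which is L ⇒ W
n=3: can move to 1, which is L ⇒ W
n=4: can move to 1, which is L ⇒ W
n=5: moves to 3(W), 2(W); every one is W ⇒ L
n=6: moves to 4(W), 3(W); every one is W ⇒ L
n=7: can move to 5, which is L ⇒ W
n=8: can move to 6, which is L ⇒ W
n=9: can move to 6, which is L ⇒ W
n=10: moves to 8(W), 7(W), 3(W), 2(W); every one is W ⇒ L
n=11: moves to 9(W), 8(W), 4(W), 3(W); every one is W ⇒ L
n=12: can move to 10, which is L ⇒ W
n=13: can move to 11, which is L ⇒ W
n=14: can move to 11, which is L ⇒ W
n=15: moves to 13(W), 12(W), 8(W), 7(W); every one is W ⇒ L
n=16: moves to 14(W), 13(W), 9(W), 8(W); every one is W ⇒ L
n=17: can move to 15, which is L ⇒ W
n=18: can move to 16, which is L ⇒ W
n=19: can move to 16, which is L ⇒ W
n=20: moves to 18(W), 17(W), 13(W), 12(W); every one is W ⇒ L
n=21: moves to 19(W), 18(W), 14(W), 13(W); every one is W ⇒ L
n=22: can move to 20, which is L ⇒ W
n=23: can move to 21, which is L ⇒ W
n=24: can move to 21, which is L ⇒ W
n=25: moves to 23(W), 22(W), 18(W), 17(W); every one is W ⇒ L
n=26: moves to 24(W), 23(W), 19(W), 18(W); every one is W ⇒ L
n=27: can move to 25, which is L ⇒ W
L entries with 0 ≤ n ≤ 27: n = 0, 1, 5, 6, 10, 11, 15, 16, 20, 21, 25, 26; that makes 12.

12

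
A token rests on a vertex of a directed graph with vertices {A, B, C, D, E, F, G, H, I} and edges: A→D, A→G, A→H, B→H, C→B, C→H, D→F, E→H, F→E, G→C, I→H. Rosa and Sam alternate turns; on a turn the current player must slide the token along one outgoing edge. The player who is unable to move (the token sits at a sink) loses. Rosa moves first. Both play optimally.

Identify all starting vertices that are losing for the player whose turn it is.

F, G, H

Work bottom-up. With no move the player to move loses. Otherwise the position is W if at least one move leads to an L position for the opponent, and L if every move leads to a W.
Every edge goes from a vertex to one that appears earlier in the order H, I, E, B, C, F, D, G, A, so processing vertices in that order labels each vertex after all of its successors.
H: no outgoing edge → L
I: W (go to H, an L position)
E: W (go to H, an L position)
B: W (go to H, an L position)
C: W (go to H, an L position)
F: L (sole option E(W) is W)
D: W (go to F, an L position)
G: L (sole option C(W) is W)
A: W (go to G, an L position)
The losing starting vertices are exactly the entries labelled L in this table (3 of them).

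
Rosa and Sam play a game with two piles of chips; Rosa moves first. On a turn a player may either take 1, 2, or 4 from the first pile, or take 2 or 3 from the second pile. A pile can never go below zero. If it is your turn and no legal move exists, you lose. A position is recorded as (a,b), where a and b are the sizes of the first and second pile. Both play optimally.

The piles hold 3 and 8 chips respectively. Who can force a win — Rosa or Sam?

Rosa wins.

Build the W/L table. Terminal = L. A non-terminal position is W if it has a move to some L; otherwise it is L.
No move ever increases a pile, so every position that can arise here has a ≤ 3 and b ≤ 8; it is enough to label the cells with 0 ≤ a ≤ 3 and 0 ≤ b ≤ 8.
Every move lowers a or b (never raises either), so fill the grid row by row in increasing a, and left to right within a row: each cell's successors are then already labelled.
      b=0  b=1  b=2  b=3  b=4  b=5  b=6  b=7  b=8
a=0:    L    L    W    W    W    L    L    W    W
a=1:    W    W    L    L    W    W    W    L    L
a=2:    W    W    W    W    L    W    W    W    W
a=3:    L    L    W    W    W    L    L    W    W
Cells with no legal move (terminal, hence L): (0,0), (0,1).
The remaining L cells, each justified by listing all of its moves:
(0,5): moves to (0,3)(W), (0,2)(W); every one is W ⇒ L
(0,6): moves to (0,4)(W), (0,3)(W); every one is W ⇒ L
(1,2): moves to (0,2)(W), (1,0)(W); every one is W ⇒ L
(1,3): moves to (0,3)(W), (1,1)(W), (1,0)(W); every one is W ⇒ L
(1,7): moves to (0,7)(W), (1,5)(W), (1,4)(W); every one is W ⇒ L
(1,8): moves to (0,8)(W), (1,6)(W), (1,5)(W); every one is W ⇒ L
(2,4): moves to (1,4)(W), (0,4)(W), (2,2)(W), (2,1)(W); every one is W ⇒ L
(3,0): moves to (2,0)(W), (1,0)(W); every one is W ⇒ L
(3,1): moves to (2,1)(W), (1,1)(W); every one is W ⇒ L
(3,5): moves to (2,5)(W), (1,5)(W), (3,3)(W), (3,2)(W); every one is W ⇒ L
(3,6): moves to (2,6)(W), (1,6)(W), (3,4)(W), (3,3)(W); every one is W ⇒ L
Every other cell has at least one move into one of the L cells above, so it is W.
The starting position (3,8) is W: Rosa should move to (1,8), handing over an L position.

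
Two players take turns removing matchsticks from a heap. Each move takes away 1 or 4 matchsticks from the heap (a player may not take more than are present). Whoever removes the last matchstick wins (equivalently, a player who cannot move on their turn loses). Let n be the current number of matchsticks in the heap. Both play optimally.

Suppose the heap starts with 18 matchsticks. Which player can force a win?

Classify positions by backward induction: terminal positions (no move available) are L. From any other position, the mover wins iff some move reaches an L.
n=0: no move → L
n=1: →0(L), so W
n=2: →1(W) only, which is W, so L
n=3: →2(L), so W
n=4: →0(L), so W
n=5: →4(W), 1(W) — all W, so L
n=6: →5(L), so W
n=7: →6(W), 3(W) — all W, so L
n=8: →7(L), so W
n=9: →5(L), so W
n=10: →9(W), 6(W) — all W, so L
n=11: →10(L), so W
n=12: →11(W), 8(W) — all W, so L
n=13: →12(L), so W
n=14: →10(L), so W
n=15: →14(W), 11(W) — all W, so L
n=16: →15(L), so W
n=17: →16(W), 13(W) — all W, so L
n=18: →17(L), so W
The starting position 18 is W: the player to move should remove 1, leaving 17, handing over an L position.

The first player wins.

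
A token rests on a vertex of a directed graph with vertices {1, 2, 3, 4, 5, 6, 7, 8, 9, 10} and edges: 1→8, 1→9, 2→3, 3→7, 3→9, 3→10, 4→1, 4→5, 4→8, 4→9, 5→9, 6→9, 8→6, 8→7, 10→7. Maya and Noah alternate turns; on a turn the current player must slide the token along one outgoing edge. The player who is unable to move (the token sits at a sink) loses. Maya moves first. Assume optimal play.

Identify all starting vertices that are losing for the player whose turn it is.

2, 7, 9

Build the W/L table. Terminal = L. A non-terminal position is W if it has a move to some L; otherwise it is L.
Every edge goes from a vertex to one that appears earlier in the order 7, 9, 6, 10, 3, 8, 5, 1, 4, 2, so processing vertices in that order labels each vertex after all of its successors.
7: no outgoing edge → L
9: no outgoing edge → L
6: →9(L), so W
10: →7(L), so W
3: →9(L), so W
8: →7(L), so W
5: →9(L), so W
1: →9(L), so W
4: →9(L), so W
2: →3(W) only, which is W, so L
The losing starting vertices are exactly the entries labelled L in this table (3 of them).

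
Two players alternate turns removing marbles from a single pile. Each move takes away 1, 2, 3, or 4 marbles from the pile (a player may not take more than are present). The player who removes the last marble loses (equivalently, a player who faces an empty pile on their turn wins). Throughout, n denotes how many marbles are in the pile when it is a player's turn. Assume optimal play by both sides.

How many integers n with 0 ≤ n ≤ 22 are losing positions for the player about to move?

Build the W/L table. Terminal = W. A non-terminal position is W if it has a move to some L; otherwise it is L.
n=0: no move; the opponent has just taken the last marble and therefore loses → W
n=1: →0(W) only, which is W, so L
n=2: →1(L), so W
n=3: →1(L), so W
n=4: →1(L), so W
n=5: →1(L), so W
n=6: →5(W), 4(W), 3(W), 2(W) — all W, so L
n=7: →6(L), so W
n=8: →6(L), so W
n=9: →6(L), so W
n=10: →6(L), so W
n=11: →10(W), 9(W), 8(W), 7(W) — all W, so L
n=12: →11(L), so W
n=13: →11(L), so W
n=14: →11(L), so W
n=15: →11(L), so W
n=16: →15(W), 14(W), 13(W), 12(W) — all W, so L
n=17: →16(L), so W
n=18: →16(L), so W
n=19: →16(L), so W
n=20: →16(L), so W
n=21: →20(W), 19(W), 18(W), 17(W) — all W, so L
n=22: →21(L), so W
L entries with 0 ≤ n ≤ 22: n = 1, 6, 11, 16, 21; that makes 5.

5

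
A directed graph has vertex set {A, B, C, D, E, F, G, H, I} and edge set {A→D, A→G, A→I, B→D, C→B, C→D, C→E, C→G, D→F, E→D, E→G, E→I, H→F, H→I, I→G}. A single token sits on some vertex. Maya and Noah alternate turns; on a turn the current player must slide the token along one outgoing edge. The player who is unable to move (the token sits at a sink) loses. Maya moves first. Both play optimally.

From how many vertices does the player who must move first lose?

3

Work bottom-up. With no move the player to move loses. Otherwise the position is W if at least one move leads to an L position for the opponent, and L if every move leads to a W.
Every edge goes from a vertex to one that appears earlier in the order F, G, I, D, H, B, A, E, C, so processing vertices in that order labels each vertex after all of its successors.
F: no outgoing edge → L
G: no outgoing edge → L
I: reaches L-position G → W
D: reaches L-position F → W
H: reaches L-position F → W
B: only reaches D(W), which is W → L
A: reaches L-position G → W
E: reaches L-position G → W
C: reaches L-position B → W
The L vertices are B, F, G; that is 3 in all.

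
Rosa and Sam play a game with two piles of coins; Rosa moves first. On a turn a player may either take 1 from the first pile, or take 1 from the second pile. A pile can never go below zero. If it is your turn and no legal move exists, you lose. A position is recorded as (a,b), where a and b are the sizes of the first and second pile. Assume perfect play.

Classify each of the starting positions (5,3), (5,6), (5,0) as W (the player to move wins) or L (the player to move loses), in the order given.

(5,3): L, (5,6): W, (5,0): W

Label each position W (a win for the player to move) or L (a loss). A position with no legal move is L; any other position is W exactly when some move reaches an L, and L when every move reaches a W.
No move ever increases a pile, so every position that can arise here has a ≤ 5 and b ≤ 6; it is enough to label the cells with 0 ≤ a ≤ 5 and 0 ≤ b ≤ 6.
Every move lowers a or b (never raises either), so fill the grid row by row in increasing a, and left to right within a row: each cell's successors are then already labelled.
      b=0  b=1  b=2  b=3  b=4  b=5  b=6
a=0:    L    W    L    W    L    W    L
a=1:    W    L    W    L    W    L    W
a=2:    L    W    L    W    L    W    L
a=3:    W    L    W    L    W    L    W
a=4:    L    W    L    W    L    W    L
a=5:    W    L    W    L    W    L    W
Cells with no legal move (terminal, hence L): (0,0).
The remaining L cells, each justified by listing all of its moves:
(0,2): the only move is to (0,1)(W), a W ⇒ L
(0,4): the only move is to (0,3)(W), a W ⇒ L
(0,6): the only move is to (0,5)(W), a W ⇒ L
(1,1): moves to (0,1)(W), (1,0)(W); every one is W ⇒ L
(1,3): moves to (0,3)(W), (1,2)(W); every one is W ⇒ L
(1,5): moves to (0,5)(W), (1,4)(W); every one is W ⇒ L
(2,0): the only move is to (1,0)(W), a W ⇒ L
(2,2): moves to (1,2)(W), (2,1)(W); every one is W ⇒ L
(2,4): moves to (1,4)(W), (2,3)(W); every one is W ⇒ L
(2,6): moves to (1,6)(W), (2,5)(W); every one is W ⇒ L
(3,1): moves to (2,1)(W), (3,0)(W); every one is W ⇒ L
(3,3): moves to (2,3)(W), (3,2)(W); every one is W ⇒ L
(3,5): moves to (2,5)(W), (3,4)(W); every one is W ⇒ L
(4,0): the only move is to (3,0)(W), a W ⇒ L
(4,2): moves to (3,2)(W), (4,1)(W); every one is W ⇒ L
(4,4): moves to (3,4)(W), (4,3)(W); every one is W ⇒ L
(4,6): moves to (3,6)(W), (4,5)(W); every one is W ⇒ L
(5,1): moves to (4,1)(W), (5,0)(W); every one is W ⇒ L
(5,3): moves to (4,3)(W), (5,2)(W); every one is W ⇒ L
(5,5): moves to (4,5)(W), (5,4)(W); every one is W ⇒ L
Every other cell has at least one move into one of the L cells above, so it is W.
(5,3): one of the L cells justified above, so L
(5,6): the move to (4,6) reaches an L cell, so W
(5,0): the move to (4,0) reaches an L cell, so W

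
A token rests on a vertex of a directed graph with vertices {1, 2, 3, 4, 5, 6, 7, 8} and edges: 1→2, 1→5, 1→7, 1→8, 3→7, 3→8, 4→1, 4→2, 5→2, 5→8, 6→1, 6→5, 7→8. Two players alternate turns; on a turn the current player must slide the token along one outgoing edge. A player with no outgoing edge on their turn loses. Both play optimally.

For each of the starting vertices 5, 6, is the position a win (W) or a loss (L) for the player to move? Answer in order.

Compute win/loss labels from the base case upward. A position with no move is L. Any other position is W if it can reach an L in one move, else L.
Every edge goes from a vertex to one that appears earlier in the order 2, 8, 5, 7, 1, 3, 6, 4, so processing vertices in that order labels each vertex after all of its successors.
2: no outgoing edge → L
8: no outgoing edge → L
5: can move to 8, which is L ⇒ W
7: can move to 8, which is L ⇒ W
1: can move to 8, which is L ⇒ W
3: can move to 8, which is L ⇒ W
6: moves to 1(W), 5(W); every one is W ⇒ L
4: can move to 2, which is L ⇒ W

5: W, 6: L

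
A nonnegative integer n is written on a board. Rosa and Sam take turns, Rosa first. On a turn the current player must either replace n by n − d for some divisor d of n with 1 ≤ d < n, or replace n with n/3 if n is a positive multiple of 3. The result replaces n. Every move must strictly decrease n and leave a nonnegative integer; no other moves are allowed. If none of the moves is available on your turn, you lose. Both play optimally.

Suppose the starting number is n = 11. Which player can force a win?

Sam wins.

Compute win/loss labels from the base case upward. A position with no move is L. Any other position is W if it can reach an L in one move, else L.
n=0: no move → L
n=1: no move → L
n=2: can move to 1, which is L ⇒ W
n=3: can move to 1, which is L ⇒ W
n=4: moves to 2(W), 3(W); every one is W ⇒ L
n=5: can move to 4, which is L ⇒ W
n=6: can move to 4, which is L ⇒ W
n=7: the only move is to 6(W), a W ⇒ L
n=8: can move to 4, which is L ⇒ W
n=9: moves to 3(W), 6(W), 8(W); every one is W ⇒ L
n=10: can move to 9, which is L ⇒ W
n=11: the only move is to 10(W), a W ⇒ L
The starting position 11 is L: whatever Rosa does, the opponent receives a W position.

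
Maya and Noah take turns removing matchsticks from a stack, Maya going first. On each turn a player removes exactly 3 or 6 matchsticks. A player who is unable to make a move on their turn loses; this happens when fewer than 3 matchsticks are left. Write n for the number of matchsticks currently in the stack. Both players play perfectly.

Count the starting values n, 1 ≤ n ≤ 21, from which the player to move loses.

8

Classify positions by backward induction: terminal positions (no move available) are L. From any other position, the mover wins iff some move reaches an L.
n=0: no move → L
n=1: no move → L
n=2: no move → L
n=3: can move to 0, which is L ⇒ W
n=4: can move to 1, which is L ⇒ W
n=5: can move to 2, which is L ⇒ W
n=6: can move to 0, which is L ⇒ W
n=7: can move to 1, which is L ⇒ W
n=8: can move to 2, which is L ⇒ W
n=9: moves to 6(W), 3(W); every one is W ⇒ L
n=10: moves to 7(W), 4(W); every one is W ⇒ L
n=11: moves to 8(W), 5(W); every one is W ⇒ L
n=12: can move to 9, which is L ⇒ W
n=13: can move to 10, which is L ⇒ W
n=14: can move to 11, which is L ⇒ W
n=15: can move to 9, which is L ⇒ W
n=16: can move to 10, which is L ⇒ W
n=17: can move to 11, which is L ⇒ W
n=18: moves to 15(W), 12(W); every one is W ⇒ L
n=19: moves to 16(W), 13(W); every one is W ⇒ L
n=20: moves to 17(W), 14(W); every one is W ⇒ L
n=21: can move to 18, which is L ⇒ W
L entries with 1 ≤ n ≤ 21 (n=0 is outside the asked range and is not counted): n = 1, 2, 9, 10, 11, 18, 19, 20; that makes 8.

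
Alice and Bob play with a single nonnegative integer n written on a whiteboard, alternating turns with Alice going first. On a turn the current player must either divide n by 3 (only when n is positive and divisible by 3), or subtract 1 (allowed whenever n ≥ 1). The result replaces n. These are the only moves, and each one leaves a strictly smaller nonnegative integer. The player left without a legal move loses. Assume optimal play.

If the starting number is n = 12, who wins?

Positions with no move are L. A position that does have a move is losing for the player to move precisely when every available move leads to a winning position for the opponent. Fill in the labels:
n=0: no move → L
n=1: can move to 0, which is L ⇒ W
n=2: the only move is to 1(W), a W ⇒ L
n=3: can move to 2, which is L ⇒ W
n=4: the only move is to 3(W), a W ⇒ L
n=5: can move to 4, which is L ⇒ W
n=6: can move to 2, which is L ⇒ W
n=7: the only move is to 6(W), a W ⇒ L
n=8: can move to 7, which is L ⇒ W
n=9: moves to 3(W), 8(W); every one is W ⇒ L
n=10: can move to 9, which is L ⇒ W
n=11: the only move is to 10(W), a W ⇒ L
n=12: can move to 4, which is L ⇒ W
The starting position 12 is W: Alice should move to 4, handing over an L position.

Alice wins.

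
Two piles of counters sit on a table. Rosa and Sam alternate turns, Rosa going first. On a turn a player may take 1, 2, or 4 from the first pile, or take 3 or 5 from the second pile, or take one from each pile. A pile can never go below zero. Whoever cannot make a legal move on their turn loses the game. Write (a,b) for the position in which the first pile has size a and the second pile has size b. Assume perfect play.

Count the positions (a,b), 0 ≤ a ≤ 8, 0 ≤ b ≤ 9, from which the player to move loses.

Build the W/L table. Terminal = L. A non-terminal position is W if it has a move to some L; otherwise it is L.
Every move lowers a or b (never raises either), so fill the grid row by row in increasing a, and left to right within a row: each cell's successors are then already labelled.
      b=0  b=1  b=2  b=3  b=4  b=5  b=6  b=7  b=8  b=9
a=0:    L    L    L    W    W    W    W    W    L    L
a=1:    W    W    W    W    L    L    L    W    W    W
a=2:    W    W    W    L    W    W    W    W    W    W
a=3:    L    L    L    W    W    W    W    W    L    L
a=4:    W    W    W    W    L    L    L    W    W    W
a=5:    W    W    W    L    W    W    W    W    W    W
a=6:    L    L    L    W    W    W    W    W    L    L
a=7:    W    W    W    W    L    L    L    W    W    W
a=8:    W    W    W    L    W    W    W    W    W    W
Cells with no legal move (terminal, hence L): (0,0), (0,1), (0,2).
The remaining L cells, each justified by listing all of its moves:
(0,8): →(0,5)(W), (0,3)(W) — all W, so L
(0,9): →(0,6)(W), (0,4)(W) — all W, so L
(1,4): →(0,4)(W), (1,1)(W), (0,3)(W) — all W, so L
(1,5): →(0,5)(W), (1,2)(W), (1,0)(W), (0,4)(W) — all W, so L
(1,6): →(0,6)(W), (1,3)(W), (1,1)(W), (0,5)(W) — all W, so L
(2,3): →(1,3)(W), (0,3)(W), (2,0)(W), (1,2)(W) — all W, so L
(3,0): →(2,0)(W), (1,0)(W) — all W, so L
(3,1): →(2,1)(W), (1,1)(W), (2,0)(W) — all W, so L
(3,2): →(2,2)(W), (1,2)(W), (2,1)(W) — all W, so L
(3,8): →(2,8)(W), (1,8)(W), (3,5)(W), (3,3)(W), (2,7)(W) — all W, so L
(3,9): →(2,9)(W), (1,9)(W), (3,6)(W), (3,4)(W), (2,8)(W) — all W, so L
(4,4): →(3,4)(W), (2,4)(W), (0,4)(W), (4,1)(W), (3,3)(W) — all W, so L
(4,5): →(3,5)(W), (2,5)(W), (0,5)(W), (4,2)(W), (4,0)(W), (3,4)(W) — all W, so L
(4,6): →(3,6)(W), (2,6)(W), (0,6)(W), (4,3)(W), (4,1)(W), (3,5)(W) — all W, so L
(5,3): →(4,3)(W), (3,3)(W), (1,3)(W), (5,0)(W), (4,2)(W) — all W, so L
(6,0): →(5,0)(W), (4,0)(W), (2,0)(W) — all W, so L
(6,1): →(5,1)(W), (4,1)(W), (2,1)(W), (5,0)(W) — all W, so L
(6,2): →(5,2)(W), (4,2)(W), (2,2)(W), (5,1)(W) — all W, so L
(6,8): →(5,8)(W), (4,8)(W), (2,8)(W), (6,5)(W), (6,3)(W), (5,7)(W) — all W, so L
(6,9): →(5,9)(W), (4,9)(W), (2,9)(W), (6,6)(W), (6,4)(W), (5,8)(W) — all W, so L
(7,4): →(6,4)(W), (5,4)(W), (3,4)(W), (7,1)(W), (6,3)(W) — all W, so L
(7,5): →(6,5)(W), (5,5)(W), (3,5)(W), (7,2)(W), (7,0)(W), (6,4)(W) — all W, so L
(7,6): →(6,6)(W), (5,6)(W), (3,6)(W), (7,3)(W), (7,1)(W), (6,5)(W) — all W, so L
(8,3): →(7,3)(W), (6,3)(W), (4,3)(W), (8,0)(W), (7,2)(W) — all W, so L
Every other cell has at least one move into one of the L cells above, so it is W.
L cells per row: a=0: 5, a=1: 3, a=2: 1, a=3: 5, a=4: 3, a=5: 1, a=6: 5, a=7: 3, a=8: 1; total 27.

27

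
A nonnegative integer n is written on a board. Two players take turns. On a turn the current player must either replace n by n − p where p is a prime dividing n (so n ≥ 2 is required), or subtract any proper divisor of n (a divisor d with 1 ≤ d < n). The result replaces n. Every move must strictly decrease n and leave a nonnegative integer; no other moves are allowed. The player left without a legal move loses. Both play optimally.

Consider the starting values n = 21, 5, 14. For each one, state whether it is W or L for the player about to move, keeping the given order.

Label each position W (a win for the player to move) or L (a loss). A position with no legal move is L; any other position is W exactly when some move reaches an L, and L when every move reaches a W.
n=0: no move → L
n=1: no move → L
n=2: can move to 0, which is L ⇒ W
n=3: can move to 0, which is L ⇒ W
n=4: moves to 2(W), 3(W); every one is W ⇒ L
n=5: can move to 0, which is L ⇒ W
n=6: can move to 4, which is L ⇒ W
n=7: can move to 0, which is L ⇒ W
n=8: can move to 4, which is L ⇒ W
n=9: moves to 6(W), 8(W); every one is W ⇒ L
n=10: can move to 9, which is L ⇒ W
n=11: can move to 0, which is L ⇒ W
n=12: can move to 9, which is L ⇒ W
n=13: can move to 0, which is L ⇒ W
n=14: moves to 7(W), 12(W), 13(W); every one is W ⇒ L
n=15: can move to 14, which is L ⇒ W
n=16: can move to 14, which is L ⇒ W
n=17: can move to 0, which is L ⇒ W
n=18: can move to 9, which is L ⇒ W
n=19: can move to 0, which is L ⇒ W
n=20: moves to 10(W), 15(W), 16(W), 18(W), 19(W); every one is W ⇒ L
n=21: can move to 14, which is L ⇒ W

21: W, 5: W, 14: L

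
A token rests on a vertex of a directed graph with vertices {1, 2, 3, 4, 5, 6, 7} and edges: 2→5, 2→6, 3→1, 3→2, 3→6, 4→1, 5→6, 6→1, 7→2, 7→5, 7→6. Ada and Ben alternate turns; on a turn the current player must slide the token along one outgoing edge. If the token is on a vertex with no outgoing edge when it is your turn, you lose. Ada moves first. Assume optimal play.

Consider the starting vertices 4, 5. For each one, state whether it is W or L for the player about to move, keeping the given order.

Use the standard recursion: the mover loses at a terminal position; elsewhere, the mover wins exactly when some move hands the opponent an L position.
Every edge goes from a vertex to one that appears earlier in the order 1, 6, 5, 4, 2, 3, 7, so processing vertices in that order labels each vertex after all of its successors.
1: no outgoing edge → L
6: →1(L), so W
5: →6(W) only, which is W, so L
4: →1(L), so W
2: →5(L), so W
3: →1(L), so W
7: →5(L), so W

4: W, 5: L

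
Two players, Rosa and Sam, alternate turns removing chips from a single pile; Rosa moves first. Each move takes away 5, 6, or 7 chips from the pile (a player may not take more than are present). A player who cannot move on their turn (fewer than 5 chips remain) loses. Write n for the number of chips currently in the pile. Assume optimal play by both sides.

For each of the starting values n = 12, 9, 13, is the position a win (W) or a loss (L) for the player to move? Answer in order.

Build the W/L table. Terminal = L. A non-terminal position is W if it has a move to some L; otherwise it is L.
n=0: no move → L
n=1: no move → L
n=2: no move → L
n=3: no move → L
n=4: no move → L
n=5: W (go to 0, an L position)
n=6: W (go to 1, an L position)
n=7: W (go to 2, an L position)
n=8: W (go to 3, an L position)
n=9: W (go to 4, an L position)
n=10: W (go to 4, an L position)
n=11: W (go to 4, an L position)
n=12: L (options 7(W), 6(W), 5(W) are all W)
n=13: L (options 8(W), 7(W), 6(W) are all W)

12: L, 9: W, 13: L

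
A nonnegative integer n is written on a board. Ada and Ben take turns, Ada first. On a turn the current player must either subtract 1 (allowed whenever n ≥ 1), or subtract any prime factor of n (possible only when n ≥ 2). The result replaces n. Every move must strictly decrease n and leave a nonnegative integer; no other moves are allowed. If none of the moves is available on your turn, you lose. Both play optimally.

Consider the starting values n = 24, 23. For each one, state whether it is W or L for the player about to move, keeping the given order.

Compute win/loss labels from the base case upward. A position with no move is L. Any other position is W if it can reach an L in one move, else L.
n=0: no move → L
n=1: can move to 0, which is L ⇒ W
n=2: can move to 0, which is L ⇒ W
n=3: can move to 0, which is L ⇒ W
n=4: moves to 2(W), 3(W); every one is W ⇒ L
n=5: can move to 0, which is L ⇒ W
n=6: can move to 4, which is L ⇒ W
n=7: can move to 0, which is L ⇒ W
n=8: moves to 6(W), 7(W); every one is W ⇒ L
n=9: can move to 8, which is L ⇒ W
n=10: can move to 8, which is L ⇒ W
n=11: can move to 0, which is L ⇒ W
n=12: moves to 9(W), 10(W), 11(W); every one is W ⇒ L
n=13: can move to 0, which is L ⇒ W
n=14: can move to 12, which is L ⇒ W
n=15: can move to 12, which is L ⇒ W
n=16: moves to 14(W), 15(W); every one is W ⇒ L
n=17: can move to 0, which is L ⇒ W
n=18: can move to 16, which is L ⇒ W
n=19: can move to 0, which is L ⇒ W
n=20: moves to 15(W), 18(W), 19(W); every one is W ⇒ L
n=21: can move to 20, which is L ⇒ W
n=22: can move to 20, which is L ⇒ W
n=23: can move to 0, which is L ⇒ W
n=24: moves to 21(W), 22(W), 23(W); every one is W ⇒ L

24: L, 23: W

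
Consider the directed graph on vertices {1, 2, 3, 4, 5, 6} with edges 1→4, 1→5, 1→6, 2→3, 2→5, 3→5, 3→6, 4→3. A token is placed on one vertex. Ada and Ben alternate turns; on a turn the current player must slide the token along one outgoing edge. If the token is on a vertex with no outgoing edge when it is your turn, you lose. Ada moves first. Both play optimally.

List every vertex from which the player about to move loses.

Positions with no move are L. A position that does have a move is losing for the player to move precisely when every available move leads to a winning position for the opponent. Fill in the labels:
Every edge goes from a vertex to one that appears earlier in the order 6, 5, 3, 4, 1, 2, so processing vertices in that order labels each vertex after all of its successors.
6: no outgoing edge → L
5: no outgoing edge → L
3: W (go to 5, an L position)
4: L (sole option 3(W) is W)
1: W (go to 4, an L position)
2: W (go to 5, an L position)
Reading off the rows marked L gives the requested list; there are 3 such vertices.

4, 5, 6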